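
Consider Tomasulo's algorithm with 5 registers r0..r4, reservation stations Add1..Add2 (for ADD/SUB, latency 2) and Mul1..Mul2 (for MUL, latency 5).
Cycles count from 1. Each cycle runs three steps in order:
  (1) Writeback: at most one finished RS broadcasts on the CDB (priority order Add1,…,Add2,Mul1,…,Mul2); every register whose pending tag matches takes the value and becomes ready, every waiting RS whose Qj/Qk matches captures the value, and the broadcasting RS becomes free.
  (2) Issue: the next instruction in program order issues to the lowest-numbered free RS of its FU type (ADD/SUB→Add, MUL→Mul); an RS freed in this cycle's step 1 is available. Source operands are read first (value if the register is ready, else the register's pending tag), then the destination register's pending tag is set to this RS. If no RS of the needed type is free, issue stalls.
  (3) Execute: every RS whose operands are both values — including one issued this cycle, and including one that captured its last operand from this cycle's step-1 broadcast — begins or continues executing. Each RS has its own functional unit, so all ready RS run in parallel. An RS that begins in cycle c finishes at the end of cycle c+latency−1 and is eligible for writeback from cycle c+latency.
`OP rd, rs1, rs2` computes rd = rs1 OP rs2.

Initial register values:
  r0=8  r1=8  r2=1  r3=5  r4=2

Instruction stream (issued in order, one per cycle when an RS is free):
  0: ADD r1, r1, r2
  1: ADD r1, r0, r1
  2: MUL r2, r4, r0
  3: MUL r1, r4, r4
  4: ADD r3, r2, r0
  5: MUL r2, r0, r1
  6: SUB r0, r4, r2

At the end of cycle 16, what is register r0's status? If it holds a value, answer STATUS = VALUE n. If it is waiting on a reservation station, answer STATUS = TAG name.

STATUS = VALUE -30

c1: issue ADD r1<-Add1 | r0:8,r1:Add1,r2:1,r3:5,r4:2
c2: issue ADD r1<-Add2 | r0:8,r1:Add2,r2:1,r3:5,r4:2
c3: CDB Add1=9; issue MUL r2<-Mul1 | r0:8,r1:Add2,r2:Mul1,r3:5,r4:2
c4: issue MUL r1<-Mul2 | r0:8,r1:Mul2,r2:Mul1,r3:5,r4:2
c5: CDB Add2=17; issue ADD r3<-Add1 | r0:8,r1:Mul2,r2:Mul1,r3:Add1,r4:2
c6: stall | r0:8,r1:Mul2,r2:Mul1,r3:Add1,r4:2
c7: stall | r0:8,r1:Mul2,r2:Mul1,r3:Add1,r4:2
c8: CDB Mul1=16; issue MUL r2<-Mul1 | r0:8,r1:Mul2,r2:Mul1,r3:Add1,r4:2
c9: CDB Mul2=4; issue SUB r0<-Add2 | r0:Add2,r1:4,r2:Mul1,r3:Add1,r4:2
c10: CDB Add1=24 | r0:Add2,r1:4,r2:Mul1,r3:24,r4:2
c11: - | r0:Add2,r1:4,r2:Mul1,r3:24,r4:2
c12: - | r0:Add2,r1:4,r2:Mul1,r3:24,r4:2
c13: - | r0:Add2,r1:4,r2:Mul1,r3:24,r4:2
c14: CDB Mul1=32 | r0:Add2,r1:4,r2:32,r3:24,r4:2
c15: - | r0:Add2,r1:4,r2:32,r3:24,r4:2
c16: CDB Add2=-30 | r0:-30,r1:4,r2:32,r3:24,r4:2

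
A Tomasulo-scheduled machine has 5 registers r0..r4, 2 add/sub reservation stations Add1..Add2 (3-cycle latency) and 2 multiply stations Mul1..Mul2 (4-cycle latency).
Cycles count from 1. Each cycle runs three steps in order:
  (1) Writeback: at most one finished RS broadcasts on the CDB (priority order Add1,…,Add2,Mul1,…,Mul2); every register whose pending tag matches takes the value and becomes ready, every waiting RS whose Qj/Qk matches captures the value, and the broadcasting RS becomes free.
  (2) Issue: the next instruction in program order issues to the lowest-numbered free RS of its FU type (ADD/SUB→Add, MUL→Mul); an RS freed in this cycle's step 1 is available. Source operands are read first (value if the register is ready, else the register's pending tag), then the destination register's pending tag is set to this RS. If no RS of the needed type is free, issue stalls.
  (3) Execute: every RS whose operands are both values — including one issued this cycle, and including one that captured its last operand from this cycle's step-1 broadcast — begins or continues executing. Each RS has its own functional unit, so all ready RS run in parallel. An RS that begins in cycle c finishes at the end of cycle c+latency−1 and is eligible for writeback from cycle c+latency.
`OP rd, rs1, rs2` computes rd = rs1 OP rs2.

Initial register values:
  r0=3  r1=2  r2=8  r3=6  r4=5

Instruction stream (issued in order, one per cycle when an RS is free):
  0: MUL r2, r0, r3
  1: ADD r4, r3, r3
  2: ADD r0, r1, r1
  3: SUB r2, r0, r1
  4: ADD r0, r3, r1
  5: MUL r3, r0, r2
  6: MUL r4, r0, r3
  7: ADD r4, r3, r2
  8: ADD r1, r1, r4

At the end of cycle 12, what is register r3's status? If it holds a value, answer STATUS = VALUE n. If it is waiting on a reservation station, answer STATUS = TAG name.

STATUS = TAG Mul1

cycle 1: issue MUL r2<-Mul1 // r0:3,r1:2,r2:Mul1,r3:6,r4:5
cycle 2: issue ADD r4<-Add1 // r0:3,r1:2,r2:Mul1,r3:6,r4:Add1
cycle 3: issue ADD r0<-Add2 // r0:Add2,r1:2,r2:Mul1,r3:6,r4:Add1
cycle 4: stall // r0:Add2,r1:2,r2:Mul1,r3:6,r4:Add1
cycle 5: CDB Add1=12; issue SUB r2<-Add1 // r0:Add2,r1:2,r2:Add1,r3:6,r4:12
cycle 6: CDB Add2=4; issue ADD r0<-Add2 // r0:Add2,r1:2,r2:Add1,r3:6,r4:12
cycle 7: CDB Mul1=18; issue MUL r3<-Mul1 // r0:Add2,r1:2,r2:Add1,r3:Mul1,r4:12
cycle 8: issue MUL r4<-Mul2 // r0:Add2,r1:2,r2:Add1,r3:Mul1,r4:Mul2
cycle 9: CDB Add1=2; issue ADD r4<-Add1 // r0:Add2,r1:2,r2:2,r3:Mul1,r4:Add1
cycle 10: CDB Add2=8; issue ADD r1<-Add2 // r0:8,r1:Add2,r2:2,r3:Mul1,r4:Add1
cycle 11: - // r0:8,r1:Add2,r2:2,r3:Mul1,r4:Add1
cycle 12: - // r0:8,r1:Add2,r2:2,r3:Mul1,r4:Add1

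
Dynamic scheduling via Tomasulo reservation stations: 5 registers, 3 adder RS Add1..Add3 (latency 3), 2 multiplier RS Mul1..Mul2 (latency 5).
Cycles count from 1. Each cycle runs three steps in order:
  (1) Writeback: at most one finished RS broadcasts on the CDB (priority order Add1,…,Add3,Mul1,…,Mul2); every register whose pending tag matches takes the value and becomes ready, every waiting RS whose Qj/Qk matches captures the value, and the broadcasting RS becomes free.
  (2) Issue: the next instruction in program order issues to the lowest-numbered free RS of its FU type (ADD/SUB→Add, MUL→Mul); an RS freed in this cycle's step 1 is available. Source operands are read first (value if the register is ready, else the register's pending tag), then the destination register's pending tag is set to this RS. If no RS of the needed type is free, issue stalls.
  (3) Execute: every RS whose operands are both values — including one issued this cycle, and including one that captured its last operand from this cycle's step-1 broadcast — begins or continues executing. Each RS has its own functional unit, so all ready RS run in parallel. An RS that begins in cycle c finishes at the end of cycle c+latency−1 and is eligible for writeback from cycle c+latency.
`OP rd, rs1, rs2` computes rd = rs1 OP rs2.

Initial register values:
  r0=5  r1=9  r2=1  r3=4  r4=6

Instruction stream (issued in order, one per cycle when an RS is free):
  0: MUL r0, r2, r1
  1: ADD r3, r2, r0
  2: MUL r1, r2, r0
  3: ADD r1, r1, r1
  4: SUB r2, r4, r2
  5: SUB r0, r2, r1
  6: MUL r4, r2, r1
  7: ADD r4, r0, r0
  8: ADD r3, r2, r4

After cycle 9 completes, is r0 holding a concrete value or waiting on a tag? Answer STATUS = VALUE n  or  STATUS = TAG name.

  c1: issue MUL r0<-Mul1  regs: r0:Mul1,r1:9,r2:1,r3:4,r4:6
  c2: issue ADD r3<-Add1  regs: r0:Mul1,r1:9,r2:1,r3:Add1,r4:6
  c3: issue MUL r1<-Mul2  regs: r0:Mul1,r1:Mul2,r2:1,r3:Add1,r4:6
  c4: issue ADD r1<-Add2  regs: r0:Mul1,r1:Add2,r2:1,r3:Add1,r4:6
  c5: issue SUB r2<-Add3  regs: r0:Mul1,r1:Add2,r2:Add3,r3:Add1,r4:6
  c6: CDB Mul1=9; stall  regs: r0:9,r1:Add2,r2:Add3,r3:Add1,r4:6
  c7: stall  regs: r0:9,r1:Add2,r2:Add3,r3:Add1,r4:6
  c8: CDB Add3=5; issue SUB r0<-Add3  regs: r0:Add3,r1:Add2,r2:5,r3:Add1,r4:6
  c9: CDB Add1=10; issue MUL r4<-Mul1  regs: r0:Add3,r1:Add2,r2:5,r3:10,r4:Mul1

STATUS = TAG Add3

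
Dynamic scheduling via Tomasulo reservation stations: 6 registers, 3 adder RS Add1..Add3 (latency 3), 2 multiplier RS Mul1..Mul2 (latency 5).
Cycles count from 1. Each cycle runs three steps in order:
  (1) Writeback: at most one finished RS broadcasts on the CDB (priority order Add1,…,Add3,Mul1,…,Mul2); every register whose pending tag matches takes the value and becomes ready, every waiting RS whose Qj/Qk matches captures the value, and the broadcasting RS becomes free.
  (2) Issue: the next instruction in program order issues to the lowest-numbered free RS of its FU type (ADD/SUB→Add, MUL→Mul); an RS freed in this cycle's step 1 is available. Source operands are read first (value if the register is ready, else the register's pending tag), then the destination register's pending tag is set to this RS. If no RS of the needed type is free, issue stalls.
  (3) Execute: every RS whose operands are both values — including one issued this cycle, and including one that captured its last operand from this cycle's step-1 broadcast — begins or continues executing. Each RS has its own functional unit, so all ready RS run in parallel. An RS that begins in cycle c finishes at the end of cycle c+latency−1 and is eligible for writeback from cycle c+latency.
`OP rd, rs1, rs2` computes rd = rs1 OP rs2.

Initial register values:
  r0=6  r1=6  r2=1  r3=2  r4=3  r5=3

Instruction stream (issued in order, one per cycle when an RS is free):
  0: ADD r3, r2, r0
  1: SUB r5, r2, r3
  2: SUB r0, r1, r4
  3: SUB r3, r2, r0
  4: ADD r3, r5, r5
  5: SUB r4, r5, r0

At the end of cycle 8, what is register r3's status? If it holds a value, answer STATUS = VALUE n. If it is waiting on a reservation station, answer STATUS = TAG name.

STATUS = TAG Add3

c1: issue ADD r3<-Add1 | r0:6,r1:6,r2:1,r3:Add1,r4:3,r5:3
c2: issue SUB r5<-Add2 | r0:6,r1:6,r2:1,r3:Add1,r4:3,r5:Add2
c3: issue SUB r0<-Add3 | r0:Add3,r1:6,r2:1,r3:Add1,r4:3,r5:Add2
c4: CDB Add1=7; issue SUB r3<-Add1 | r0:Add3,r1:6,r2:1,r3:Add1,r4:3,r5:Add2
c5: stall | r0:Add3,r1:6,r2:1,r3:Add1,r4:3,r5:Add2
c6: CDB Add3=3; issue ADD r3<-Add3 | r0:3,r1:6,r2:1,r3:Add3,r4:3,r5:Add2
c7: CDB Add2=-6; issue SUB r4<-Add2 | r0:3,r1:6,r2:1,r3:Add3,r4:Add2,r5:-6
c8: - | r0:3,r1:6,r2:1,r3:Add3,r4:Add2,r5:-6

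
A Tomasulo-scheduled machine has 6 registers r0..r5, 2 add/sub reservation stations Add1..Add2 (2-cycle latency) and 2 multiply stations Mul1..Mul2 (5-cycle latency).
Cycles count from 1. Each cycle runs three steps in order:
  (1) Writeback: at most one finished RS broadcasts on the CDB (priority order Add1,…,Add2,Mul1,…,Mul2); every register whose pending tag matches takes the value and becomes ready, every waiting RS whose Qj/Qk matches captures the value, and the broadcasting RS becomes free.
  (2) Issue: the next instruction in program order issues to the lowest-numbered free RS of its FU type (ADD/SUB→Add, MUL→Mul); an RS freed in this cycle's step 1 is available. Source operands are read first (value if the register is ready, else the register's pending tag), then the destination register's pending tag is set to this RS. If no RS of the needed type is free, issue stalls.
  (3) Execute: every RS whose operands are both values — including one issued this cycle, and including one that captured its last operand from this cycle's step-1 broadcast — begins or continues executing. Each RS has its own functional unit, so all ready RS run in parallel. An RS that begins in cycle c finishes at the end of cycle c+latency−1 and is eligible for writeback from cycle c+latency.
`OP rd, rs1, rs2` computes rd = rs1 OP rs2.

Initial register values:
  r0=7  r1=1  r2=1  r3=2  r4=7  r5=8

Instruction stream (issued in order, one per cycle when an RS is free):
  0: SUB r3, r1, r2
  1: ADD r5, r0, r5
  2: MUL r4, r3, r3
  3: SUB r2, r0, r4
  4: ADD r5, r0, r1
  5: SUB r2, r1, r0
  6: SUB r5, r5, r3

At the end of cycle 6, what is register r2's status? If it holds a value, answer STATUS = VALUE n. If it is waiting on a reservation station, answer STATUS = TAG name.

  c1: issue SUB r3<-Add1  regs: r0:7,r1:1,r2:1,r3:Add1,r4:7,r5:8
  c2: issue ADD r5<-Add2  regs: r0:7,r1:1,r2:1,r3:Add1,r4:7,r5:Add2
  c3: CDB Add1=0; issue MUL r4<-Mul1  regs: r0:7,r1:1,r2:1,r3:0,r4:Mul1,r5:Add2
  c4: CDB Add2=15; issue SUB r2<-Add1  regs: r0:7,r1:1,r2:Add1,r3:0,r4:Mul1,r5:15
  c5: issue ADD r5<-Add2  regs: r0:7,r1:1,r2:Add1,r3:0,r4:Mul1,r5:Add2
  c6: stall  regs: r0:7,r1:1,r2:Add1,r3:0,r4:Mul1,r5:Add2

STATUS = TAG Add1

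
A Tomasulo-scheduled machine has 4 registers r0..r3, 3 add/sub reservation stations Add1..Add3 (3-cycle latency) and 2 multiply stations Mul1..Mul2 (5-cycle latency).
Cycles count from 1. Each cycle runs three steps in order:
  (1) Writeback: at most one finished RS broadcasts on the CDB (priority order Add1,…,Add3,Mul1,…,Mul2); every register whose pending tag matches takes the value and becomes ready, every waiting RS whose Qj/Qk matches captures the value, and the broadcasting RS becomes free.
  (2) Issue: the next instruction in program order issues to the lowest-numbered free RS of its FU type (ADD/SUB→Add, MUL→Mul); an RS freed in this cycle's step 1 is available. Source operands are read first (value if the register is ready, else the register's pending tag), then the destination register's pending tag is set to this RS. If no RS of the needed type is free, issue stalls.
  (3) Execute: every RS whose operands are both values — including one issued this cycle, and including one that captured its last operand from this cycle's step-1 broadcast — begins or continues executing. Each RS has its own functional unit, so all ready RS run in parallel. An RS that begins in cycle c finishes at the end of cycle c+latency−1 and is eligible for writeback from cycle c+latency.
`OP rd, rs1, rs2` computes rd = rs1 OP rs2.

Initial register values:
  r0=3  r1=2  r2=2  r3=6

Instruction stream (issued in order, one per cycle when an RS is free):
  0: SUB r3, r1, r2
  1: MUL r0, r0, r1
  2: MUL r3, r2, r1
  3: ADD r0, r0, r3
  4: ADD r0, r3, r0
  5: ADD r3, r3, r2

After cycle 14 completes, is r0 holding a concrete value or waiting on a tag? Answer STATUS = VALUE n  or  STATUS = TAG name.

  c1: issue SUB r3<-Add1  regs: r0:3,r1:2,r2:2,r3:Add1
  c2: issue MUL r0<-Mul1  regs: r0:Mul1,r1:2,r2:2,r3:Add1
  c3: issue MUL r3<-Mul2  regs: r0:Mul1,r1:2,r2:2,r3:Mul2
  c4: CDB Add1=0; issue ADD r0<-Add1  regs: r0:Add1,r1:2,r2:2,r3:Mul2
  c5: issue ADD r0<-Add2  regs: r0:Add2,r1:2,r2:2,r3:Mul2
  c6: issue ADD r3<-Add3  regs: r0:Add2,r1:2,r2:2,r3:Add3
  c7: CDB Mul1=6  regs: r0:Add2,r1:2,r2:2,r3:Add3
  c8: CDB Mul2=4  regs: r0:Add2,r1:2,r2:2,r3:Add3
  c9: -  regs: r0:Add2,r1:2,r2:2,r3:Add3
  c10: -  regs: r0:Add2,r1:2,r2:2,r3:Add3
  c11: CDB Add1=10  regs: r0:Add2,r1:2,r2:2,r3:Add3
  c12: CDB Add3=6  regs: r0:Add2,r1:2,r2:2,r3:6
  c13: -  regs: r0:Add2,r1:2,r2:2,r3:6
  c14: CDB Add2=14  regs: r0:14,r1:2,r2:2,r3:6

STATUS = VALUE 14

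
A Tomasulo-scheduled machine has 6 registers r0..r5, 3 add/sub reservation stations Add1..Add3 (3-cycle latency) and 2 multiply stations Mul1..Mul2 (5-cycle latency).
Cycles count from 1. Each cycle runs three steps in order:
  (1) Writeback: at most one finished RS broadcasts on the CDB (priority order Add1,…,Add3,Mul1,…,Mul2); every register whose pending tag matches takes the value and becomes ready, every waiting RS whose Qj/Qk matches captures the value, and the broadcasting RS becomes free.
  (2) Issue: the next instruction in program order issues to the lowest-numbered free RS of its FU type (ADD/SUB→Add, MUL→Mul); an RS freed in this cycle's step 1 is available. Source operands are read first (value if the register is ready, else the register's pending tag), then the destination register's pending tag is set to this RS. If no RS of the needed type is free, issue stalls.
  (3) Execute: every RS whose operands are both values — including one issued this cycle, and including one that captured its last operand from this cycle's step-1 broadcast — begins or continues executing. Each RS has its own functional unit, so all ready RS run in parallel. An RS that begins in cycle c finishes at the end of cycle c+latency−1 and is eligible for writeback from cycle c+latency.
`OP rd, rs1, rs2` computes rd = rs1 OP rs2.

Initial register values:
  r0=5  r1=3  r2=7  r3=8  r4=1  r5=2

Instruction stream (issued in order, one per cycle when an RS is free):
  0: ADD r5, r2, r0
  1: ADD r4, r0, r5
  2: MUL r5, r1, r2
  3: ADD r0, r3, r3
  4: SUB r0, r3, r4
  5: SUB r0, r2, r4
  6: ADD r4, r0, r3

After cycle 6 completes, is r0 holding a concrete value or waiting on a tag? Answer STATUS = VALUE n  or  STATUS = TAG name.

STATUS = TAG Add3

  c1: issue ADD r5<-Add1  regs: r0:5,r1:3,r2:7,r3:8,r4:1,r5:Add1
  c2: issue ADD r4<-Add2  regs: r0:5,r1:3,r2:7,r3:8,r4:Add2,r5:Add1
  c3: issue MUL r5<-Mul1  regs: r0:5,r1:3,r2:7,r3:8,r4:Add2,r5:Mul1
  c4: CDB Add1=12; issue ADD r0<-Add1  regs: r0:Add1,r1:3,r2:7,r3:8,r4:Add2,r5:Mul1
  c5: issue SUB r0<-Add3  regs: r0:Add3,r1:3,r2:7,r3:8,r4:Add2,r5:Mul1
  c6: stall  regs: r0:Add3,r1:3,r2:7,r3:8,r4:Add2,r5:Mul1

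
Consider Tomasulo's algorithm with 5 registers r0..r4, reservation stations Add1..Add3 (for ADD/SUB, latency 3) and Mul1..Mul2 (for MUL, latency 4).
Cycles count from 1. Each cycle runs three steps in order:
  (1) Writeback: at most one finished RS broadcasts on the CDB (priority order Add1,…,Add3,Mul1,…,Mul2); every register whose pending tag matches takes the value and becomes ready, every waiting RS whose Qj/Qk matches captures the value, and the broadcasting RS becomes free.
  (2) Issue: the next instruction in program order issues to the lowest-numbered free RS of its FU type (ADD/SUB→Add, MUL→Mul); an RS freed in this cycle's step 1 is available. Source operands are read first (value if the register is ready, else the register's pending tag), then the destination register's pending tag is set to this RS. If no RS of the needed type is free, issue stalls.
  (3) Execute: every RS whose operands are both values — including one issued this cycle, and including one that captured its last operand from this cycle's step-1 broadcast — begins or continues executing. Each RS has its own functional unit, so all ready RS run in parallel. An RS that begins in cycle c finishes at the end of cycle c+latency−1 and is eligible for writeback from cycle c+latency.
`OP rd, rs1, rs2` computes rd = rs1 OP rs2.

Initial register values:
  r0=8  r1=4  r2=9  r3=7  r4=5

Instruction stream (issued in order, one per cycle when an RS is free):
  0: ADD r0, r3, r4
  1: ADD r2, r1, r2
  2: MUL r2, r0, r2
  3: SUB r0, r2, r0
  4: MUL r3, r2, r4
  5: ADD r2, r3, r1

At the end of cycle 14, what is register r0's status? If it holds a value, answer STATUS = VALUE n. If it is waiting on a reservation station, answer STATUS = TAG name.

STATUS = VALUE 144

  c1: issue ADD r0<-Add1  regs: r0:Add1,r1:4,r2:9,r3:7,r4:5
  c2: issue ADD r2<-Add2  regs: r0:Add1,r1:4,r2:Add2,r3:7,r4:5
  c3: issue MUL r2<-Mul1  regs: r0:Add1,r1:4,r2:Mul1,r3:7,r4:5
  c4: CDB Add1=12; issue SUB r0<-Add1  regs: r0:Add1,r1:4,r2:Mul1,r3:7,r4:5
  c5: CDB Add2=13; issue MUL r3<-Mul2  regs: r0:Add1,r1:4,r2:Mul1,r3:Mul2,r4:5
  c6: issue ADD r2<-Add2  regs: r0:Add1,r1:4,r2:Add2,r3:Mul2,r4:5
  c7: -  regs: r0:Add1,r1:4,r2:Add2,r3:Mul2,r4:5
  c8: -  regs: r0:Add1,r1:4,r2:Add2,r3:Mul2,r4:5
  c9: CDB Mul1=156  regs: r0:Add1,r1:4,r2:Add2,r3:Mul2,r4:5
  c10: -  regs: r0:Add1,r1:4,r2:Add2,r3:Mul2,r4:5
  c11: -  regs: r0:Add1,r1:4,r2:Add2,r3:Mul2,r4:5
  c12: CDB Add1=144  regs: r0:144,r1:4,r2:Add2,r3:Mul2,r4:5
  c13: CDB Mul2=780  regs: r0:144,r1:4,r2:Add2,r3:780,r4:5
  c14: -  regs: r0:144,r1:4,r2:Add2,r3:780,r4:5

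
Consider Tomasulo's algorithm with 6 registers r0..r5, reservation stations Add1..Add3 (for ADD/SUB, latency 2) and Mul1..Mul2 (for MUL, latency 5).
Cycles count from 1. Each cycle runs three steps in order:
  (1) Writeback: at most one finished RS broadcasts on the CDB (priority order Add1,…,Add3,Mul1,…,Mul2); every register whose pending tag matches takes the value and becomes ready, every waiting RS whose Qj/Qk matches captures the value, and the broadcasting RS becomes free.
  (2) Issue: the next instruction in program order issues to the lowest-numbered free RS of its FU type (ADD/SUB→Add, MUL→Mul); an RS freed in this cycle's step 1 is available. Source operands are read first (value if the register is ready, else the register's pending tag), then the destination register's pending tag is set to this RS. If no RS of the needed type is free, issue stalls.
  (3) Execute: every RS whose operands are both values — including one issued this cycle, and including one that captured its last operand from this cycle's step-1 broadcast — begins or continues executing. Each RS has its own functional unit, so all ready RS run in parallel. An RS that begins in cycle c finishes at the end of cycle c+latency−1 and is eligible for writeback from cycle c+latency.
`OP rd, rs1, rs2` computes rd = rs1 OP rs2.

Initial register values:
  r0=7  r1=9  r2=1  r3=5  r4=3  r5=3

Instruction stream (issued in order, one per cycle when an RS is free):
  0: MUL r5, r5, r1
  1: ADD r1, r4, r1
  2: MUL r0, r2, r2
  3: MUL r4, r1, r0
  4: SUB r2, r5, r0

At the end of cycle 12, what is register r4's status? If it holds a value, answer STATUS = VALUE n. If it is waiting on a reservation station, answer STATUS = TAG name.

c1: issue MUL r5<-Mul1 | r0:7,r1:9,r2:1,r3:5,r4:3,r5:Mul1
c2: issue ADD r1<-Add1 | r0:7,r1:Add1,r2:1,r3:5,r4:3,r5:Mul1
c3: issue MUL r0<-Mul2 | r0:Mul2,r1:Add1,r2:1,r3:5,r4:3,r5:Mul1
c4: CDB Add1=12; stall | r0:Mul2,r1:12,r2:1,r3:5,r4:3,r5:Mul1
c5: stall | r0:Mul2,r1:12,r2:1,r3:5,r4:3,r5:Mul1
c6: CDB Mul1=27; issue MUL r4<-Mul1 | r0:Mul2,r1:12,r2:1,r3:5,r4:Mul1,r5:27
c7: issue SUB r2<-Add1 | r0:Mul2,r1:12,r2:Add1,r3:5,r4:Mul1,r5:27
c8: CDB Mul2=1 | r0:1,r1:12,r2:Add1,r3:5,r4:Mul1,r5:27
c9: - | r0:1,r1:12,r2:Add1,r3:5,r4:Mul1,r5:27
c10: CDB Add1=26 | r0:1,r1:12,r2:26,r3:5,r4:Mul1,r5:27
c11: - | r0:1,r1:12,r2:26,r3:5,r4:Mul1,r5:27
c12: - | r0:1,r1:12,r2:26,r3:5,r4:Mul1,r5:27

STATUS = TAG Mul1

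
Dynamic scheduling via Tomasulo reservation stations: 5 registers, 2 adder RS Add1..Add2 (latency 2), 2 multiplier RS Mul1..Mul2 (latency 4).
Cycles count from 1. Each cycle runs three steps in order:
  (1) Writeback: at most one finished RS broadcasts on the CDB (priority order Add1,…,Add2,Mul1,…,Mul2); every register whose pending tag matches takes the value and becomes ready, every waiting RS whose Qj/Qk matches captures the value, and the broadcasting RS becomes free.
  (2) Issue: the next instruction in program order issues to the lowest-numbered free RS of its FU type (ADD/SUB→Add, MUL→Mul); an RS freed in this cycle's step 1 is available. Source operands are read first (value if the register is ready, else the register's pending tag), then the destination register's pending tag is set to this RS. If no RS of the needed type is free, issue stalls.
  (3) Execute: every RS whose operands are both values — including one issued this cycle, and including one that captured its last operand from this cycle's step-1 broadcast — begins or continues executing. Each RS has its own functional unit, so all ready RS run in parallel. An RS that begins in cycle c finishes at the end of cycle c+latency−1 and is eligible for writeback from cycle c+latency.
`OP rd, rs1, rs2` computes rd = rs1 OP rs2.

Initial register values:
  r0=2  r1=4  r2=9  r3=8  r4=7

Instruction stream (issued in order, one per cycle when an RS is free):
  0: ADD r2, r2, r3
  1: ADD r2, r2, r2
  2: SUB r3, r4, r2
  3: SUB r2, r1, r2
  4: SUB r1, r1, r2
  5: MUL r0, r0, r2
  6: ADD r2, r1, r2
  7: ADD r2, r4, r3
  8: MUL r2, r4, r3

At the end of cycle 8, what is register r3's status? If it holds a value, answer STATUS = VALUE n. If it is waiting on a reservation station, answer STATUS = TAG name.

STATUS = VALUE -27

c1: issue ADD r2<-Add1 | r0:2,r1:4,r2:Add1,r3:8,r4:7
c2: issue ADD r2<-Add2 | r0:2,r1:4,r2:Add2,r3:8,r4:7
c3: CDB Add1=17; issue SUB r3<-Add1 | r0:2,r1:4,r2:Add2,r3:Add1,r4:7
c4: stall | r0:2,r1:4,r2:Add2,r3:Add1,r4:7
c5: CDB Add2=34; issue SUB r2<-Add2 | r0:2,r1:4,r2:Add2,r3:Add1,r4:7
c6: stall | r0:2,r1:4,r2:Add2,r3:Add1,r4:7
c7: CDB Add1=-27; issue SUB r1<-Add1 | r0:2,r1:Add1,r2:Add2,r3:-27,r4:7
c8: CDB Add2=-30; issue MUL r0<-Mul1 | r0:Mul1,r1:Add1,r2:-30,r3:-27,r4:7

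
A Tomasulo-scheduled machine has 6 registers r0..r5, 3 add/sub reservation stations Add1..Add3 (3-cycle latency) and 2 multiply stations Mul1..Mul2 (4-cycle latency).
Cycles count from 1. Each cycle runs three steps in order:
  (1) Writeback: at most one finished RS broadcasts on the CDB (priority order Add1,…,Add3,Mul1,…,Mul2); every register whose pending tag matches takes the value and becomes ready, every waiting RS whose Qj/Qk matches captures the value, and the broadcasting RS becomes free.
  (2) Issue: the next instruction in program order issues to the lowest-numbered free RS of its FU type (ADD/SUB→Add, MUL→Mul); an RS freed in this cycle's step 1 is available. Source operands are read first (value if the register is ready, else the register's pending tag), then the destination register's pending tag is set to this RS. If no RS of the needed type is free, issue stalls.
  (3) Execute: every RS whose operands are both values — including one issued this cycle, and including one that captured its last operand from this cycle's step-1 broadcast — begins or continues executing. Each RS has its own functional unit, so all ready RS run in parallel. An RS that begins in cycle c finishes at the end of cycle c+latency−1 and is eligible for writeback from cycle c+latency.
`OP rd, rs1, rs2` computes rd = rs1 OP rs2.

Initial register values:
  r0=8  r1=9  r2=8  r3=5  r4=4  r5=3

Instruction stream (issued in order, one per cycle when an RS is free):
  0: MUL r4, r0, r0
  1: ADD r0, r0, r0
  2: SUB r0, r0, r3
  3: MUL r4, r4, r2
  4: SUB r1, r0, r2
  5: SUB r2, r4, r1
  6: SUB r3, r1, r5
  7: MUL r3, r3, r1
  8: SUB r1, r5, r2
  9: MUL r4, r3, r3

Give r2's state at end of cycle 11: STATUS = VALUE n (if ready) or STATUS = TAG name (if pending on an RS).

cycle 1: issue MUL r4<-Mul1 // r0:8,r1:9,r2:8,r3:5,r4:Mul1,r5:3
cycle 2: issue ADD r0<-Add1 // r0:Add1,r1:9,r2:8,r3:5,r4:Mul1,r5:3
cycle 3: issue SUB r0<-Add2 // r0:Add2,r1:9,r2:8,r3:5,r4:Mul1,r5:3
cycle 4: issue MUL r4<-Mul2 // r0:Add2,r1:9,r2:8,r3:5,r4:Mul2,r5:3
cycle 5: CDB Add1=16; issue SUB r1<-Add1 // r0:Add2,r1:Add1,r2:8,r3:5,r4:Mul2,r5:3
cycle 6: CDB Mul1=64; issue SUB r2<-Add3 // r0:Add2,r1:Add1,r2:Add3,r3:5,r4:Mul2,r5:3
cycle 7: stall // r0:Add2,r1:Add1,r2:Add3,r3:5,r4:Mul2,r5:3
cycle 8: CDB Add2=11; issue SUB r3<-Add2 // r0:11,r1:Add1,r2:Add3,r3:Add2,r4:Mul2,r5:3
cycle 9: issue MUL r3<-Mul1 // r0:11,r1:Add1,r2:Add3,r3:Mul1,r4:Mul2,r5:3
cycle 10: CDB Mul2=512; stall // r0:11,r1:Add1,r2:Add3,r3:Mul1,r4:512,r5:3
cycle 11: CDB Add1=3; issue SUB r1<-Add1 // r0:11,r1:Add1,r2:Add3,r3:Mul1,r4:512,r5:3

STATUS = TAG Add3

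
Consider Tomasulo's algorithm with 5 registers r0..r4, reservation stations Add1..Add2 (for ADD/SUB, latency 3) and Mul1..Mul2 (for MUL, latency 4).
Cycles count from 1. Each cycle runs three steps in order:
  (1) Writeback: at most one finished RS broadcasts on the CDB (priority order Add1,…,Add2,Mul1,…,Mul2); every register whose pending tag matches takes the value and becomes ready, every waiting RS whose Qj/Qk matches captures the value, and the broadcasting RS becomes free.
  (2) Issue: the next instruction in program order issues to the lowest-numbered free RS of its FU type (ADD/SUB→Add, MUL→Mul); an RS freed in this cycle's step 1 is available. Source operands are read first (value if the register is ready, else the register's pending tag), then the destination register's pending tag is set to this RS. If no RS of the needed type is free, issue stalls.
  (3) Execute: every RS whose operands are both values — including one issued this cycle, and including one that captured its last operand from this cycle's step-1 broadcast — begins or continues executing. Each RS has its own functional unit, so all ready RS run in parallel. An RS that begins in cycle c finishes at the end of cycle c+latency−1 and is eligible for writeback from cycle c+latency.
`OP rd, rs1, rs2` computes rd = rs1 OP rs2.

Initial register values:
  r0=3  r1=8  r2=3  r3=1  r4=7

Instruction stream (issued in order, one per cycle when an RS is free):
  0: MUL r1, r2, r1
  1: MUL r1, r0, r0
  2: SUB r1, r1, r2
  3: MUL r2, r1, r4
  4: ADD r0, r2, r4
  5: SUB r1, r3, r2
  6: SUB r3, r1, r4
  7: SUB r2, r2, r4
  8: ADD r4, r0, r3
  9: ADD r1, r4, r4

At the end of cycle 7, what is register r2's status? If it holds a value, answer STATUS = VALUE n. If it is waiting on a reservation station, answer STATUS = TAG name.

  c1: issue MUL r1<-Mul1  regs: r0:3,r1:Mul1,r2:3,r3:1,r4:7
  c2: issue MUL r1<-Mul2  regs: r0:3,r1:Mul2,r2:3,r3:1,r4:7
  c3: issue SUB r1<-Add1  regs: r0:3,r1:Add1,r2:3,r3:1,r4:7
  c4: stall  regs: r0:3,r1:Add1,r2:3,r3:1,r4:7
  c5: CDB Mul1=24; issue MUL r2<-Mul1  regs: r0:3,r1:Add1,r2:Mul1,r3:1,r4:7
  c6: CDB Mul2=9; issue ADD r0<-Add2  regs: r0:Add2,r1:Add1,r2:Mul1,r3:1,r4:7
  c7: stall  regs: r0:Add2,r1:Add1,r2:Mul1,r3:1,r4:7

STATUS = TAG Mul1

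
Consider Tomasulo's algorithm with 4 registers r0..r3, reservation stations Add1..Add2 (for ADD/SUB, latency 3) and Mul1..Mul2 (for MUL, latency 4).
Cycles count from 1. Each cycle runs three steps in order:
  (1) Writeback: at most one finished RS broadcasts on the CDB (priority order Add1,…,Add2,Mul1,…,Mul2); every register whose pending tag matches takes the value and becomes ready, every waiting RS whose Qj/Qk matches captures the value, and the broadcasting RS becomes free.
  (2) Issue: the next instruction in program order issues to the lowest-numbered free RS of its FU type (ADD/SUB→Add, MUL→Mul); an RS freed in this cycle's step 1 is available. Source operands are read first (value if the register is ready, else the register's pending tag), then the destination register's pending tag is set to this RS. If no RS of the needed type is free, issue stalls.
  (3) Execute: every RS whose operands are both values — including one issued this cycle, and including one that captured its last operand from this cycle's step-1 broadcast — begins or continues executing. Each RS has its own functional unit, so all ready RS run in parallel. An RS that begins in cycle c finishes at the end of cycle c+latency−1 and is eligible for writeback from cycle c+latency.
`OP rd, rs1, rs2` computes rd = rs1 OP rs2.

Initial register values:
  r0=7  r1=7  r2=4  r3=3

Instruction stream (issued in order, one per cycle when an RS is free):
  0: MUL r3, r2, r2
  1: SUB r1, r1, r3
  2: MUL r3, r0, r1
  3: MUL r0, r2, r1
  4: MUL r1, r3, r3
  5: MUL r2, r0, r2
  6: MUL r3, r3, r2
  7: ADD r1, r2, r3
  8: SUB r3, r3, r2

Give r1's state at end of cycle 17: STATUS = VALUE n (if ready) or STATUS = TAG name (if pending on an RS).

STATUS = VALUE 3969

cycle 1: issue MUL r3<-Mul1 // r0:7,r1:7,r2:4,r3:Mul1
cycle 2: issue SUB r1<-Add1 // r0:7,r1:Add1,r2:4,r3:Mul1
cycle 3: issue MUL r3<-Mul2 // r0:7,r1:Add1,r2:4,r3:Mul2
cycle 4: stall // r0:7,r1:Add1,r2:4,r3:Mul2
cycle 5: CDB Mul1=16; issue MUL r0<-Mul1 // r0:Mul1,r1:Add1,r2:4,r3:Mul2
cycle 6: stall // r0:Mul1,r1:Add1,r2:4,r3:Mul2
cycle 7: stall // r0:Mul1,r1:Add1,r2:4,r3:Mul2
cycle 8: CDB Add1=-9; stall // r0:Mul1,r1:-9,r2:4,r3:Mul2
cycle 9: stall // r0:Mul1,r1:-9,r2:4,r3:Mul2
cycle 10: stall // r0:Mul1,r1:-9,r2:4,r3:Mul2
cycle 11: stall // r0:Mul1,r1:-9,r2:4,r3:Mul2
cycle 12: CDB Mul1=-36; issue MUL r1<-Mul1 // r0:-36,r1:Mul1,r2:4,r3:Mul2
cycle 13: CDB Mul2=-63; issue MUL r2<-Mul2 // r0:-36,r1:Mul1,r2:Mul2,r3:-63
cycle 14: stall // r0:-36,r1:Mul1,r2:Mul2,r3:-63
cycle 15: stall // r0:-36,r1:Mul1,r2:Mul2,r3:-63
cycle 16: stall // r0:-36,r1:Mul1,r2:Mul2,r3:-63
cycle 17: CDB Mul1=3969; issue MUL r3<-Mul1 // r0:-36,r1:3969,r2:Mul2,r3:Mul1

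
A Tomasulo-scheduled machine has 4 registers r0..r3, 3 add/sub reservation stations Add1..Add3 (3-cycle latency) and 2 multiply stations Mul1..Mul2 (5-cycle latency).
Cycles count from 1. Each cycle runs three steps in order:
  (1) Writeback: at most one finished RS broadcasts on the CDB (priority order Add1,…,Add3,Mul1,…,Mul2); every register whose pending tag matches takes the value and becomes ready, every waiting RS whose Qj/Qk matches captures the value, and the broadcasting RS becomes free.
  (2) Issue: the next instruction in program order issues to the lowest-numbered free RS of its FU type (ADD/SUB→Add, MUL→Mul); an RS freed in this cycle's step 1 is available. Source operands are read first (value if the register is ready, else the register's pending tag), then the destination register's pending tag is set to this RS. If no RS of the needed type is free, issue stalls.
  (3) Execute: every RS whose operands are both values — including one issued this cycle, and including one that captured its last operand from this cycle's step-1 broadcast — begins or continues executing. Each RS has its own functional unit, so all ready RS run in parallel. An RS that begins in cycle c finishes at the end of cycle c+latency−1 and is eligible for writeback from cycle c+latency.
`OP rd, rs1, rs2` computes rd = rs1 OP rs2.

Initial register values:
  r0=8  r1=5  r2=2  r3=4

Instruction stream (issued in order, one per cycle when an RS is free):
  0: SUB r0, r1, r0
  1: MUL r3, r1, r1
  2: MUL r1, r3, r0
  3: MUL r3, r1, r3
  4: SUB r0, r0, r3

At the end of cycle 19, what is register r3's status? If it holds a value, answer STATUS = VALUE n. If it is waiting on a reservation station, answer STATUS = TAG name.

cycle 1: issue SUB r0<-Add1 // r0:Add1,r1:5,r2:2,r3:4
cycle 2: issue MUL r3<-Mul1 // r0:Add1,r1:5,r2:2,r3:Mul1
cycle 3: issue MUL r1<-Mul2 // r0:Add1,r1:Mul2,r2:2,r3:Mul1
cycle 4: CDB Add1=-3; stall // r0:-3,r1:Mul2,r2:2,r3:Mul1
cycle 5: stall // r0:-3,r1:Mul2,r2:2,r3:Mul1
cycle 6: stall // r0:-3,r1:Mul2,r2:2,r3:Mul1
cycle 7: CDB Mul1=25; issue MUL r3<-Mul1 // r0:-3,r1:Mul2,r2:2,r3:Mul1
cycle 8: issue SUB r0<-Add1 // r0:Add1,r1:Mul2,r2:2,r3:Mul1
cycle 9: - // r0:Add1,r1:Mul2,r2:2,r3:Mul1
cycle 10: - // r0:Add1,r1:Mul2,r2:2,r3:Mul1
cycle 11: - // r0:Add1,r1:Mul2,r2:2,r3:Mul1
cycle 12: CDB Mul2=-75 // r0:Add1,r1:-75,r2:2,r3:Mul1
cycle 13: - // r0:Add1,r1:-75,r2:2,r3:Mul1
cycle 14: - // r0:Add1,r1:-75,r2:2,r3:Mul1
cycle 15: - // r0:Add1,r1:-75,r2:2,r3:Mul1
cycle 16: - // r0:Add1,r1:-75,r2:2,r3:Mul1
cycle 17: CDB Mul1=-1875 // r0:Add1,r1:-75,r2:2,r3:-1875
cycle 18: - // r0:Add1,r1:-75,r2:2,r3:-1875
cycle 19: - // r0:Add1,r1:-75,r2:2,r3:-1875

STATUS = VALUE -1875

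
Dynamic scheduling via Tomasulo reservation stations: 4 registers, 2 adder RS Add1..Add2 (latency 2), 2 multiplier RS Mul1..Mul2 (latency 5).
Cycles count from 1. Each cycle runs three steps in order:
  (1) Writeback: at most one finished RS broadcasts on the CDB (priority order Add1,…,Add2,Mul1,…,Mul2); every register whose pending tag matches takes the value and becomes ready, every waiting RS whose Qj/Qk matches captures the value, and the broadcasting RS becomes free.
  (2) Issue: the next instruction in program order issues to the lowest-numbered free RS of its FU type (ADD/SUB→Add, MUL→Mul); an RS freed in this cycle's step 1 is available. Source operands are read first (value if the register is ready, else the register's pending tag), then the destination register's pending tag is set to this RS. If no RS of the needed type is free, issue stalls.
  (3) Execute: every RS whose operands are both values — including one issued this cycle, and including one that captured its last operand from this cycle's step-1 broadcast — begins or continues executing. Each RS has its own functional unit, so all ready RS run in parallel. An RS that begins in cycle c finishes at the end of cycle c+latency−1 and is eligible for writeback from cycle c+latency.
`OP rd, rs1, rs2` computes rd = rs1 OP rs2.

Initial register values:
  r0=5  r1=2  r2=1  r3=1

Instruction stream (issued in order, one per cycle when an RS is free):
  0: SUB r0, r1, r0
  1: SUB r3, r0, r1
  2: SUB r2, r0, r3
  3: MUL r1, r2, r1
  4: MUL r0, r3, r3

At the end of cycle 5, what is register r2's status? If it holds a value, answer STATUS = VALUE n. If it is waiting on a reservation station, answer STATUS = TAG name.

STATUS = TAG Add1

  c1: issue SUB r0<-Add1  regs: r0:Add1,r1:2,r2:1,r3:1
  c2: issue SUB r3<-Add2  regs: r0:Add1,r1:2,r2:1,r3:Add2
  c3: CDB Add1=-3; issue SUB r2<-Add1  regs: r0:-3,r1:2,r2:Add1,r3:Add2
  c4: issue MUL r1<-Mul1  regs: r0:-3,r1:Mul1,r2:Add1,r3:Add2
  c5: CDB Add2=-5; issue MUL r0<-Mul2  regs: r0:Mul2,r1:Mul1,r2:Add1,r3:-5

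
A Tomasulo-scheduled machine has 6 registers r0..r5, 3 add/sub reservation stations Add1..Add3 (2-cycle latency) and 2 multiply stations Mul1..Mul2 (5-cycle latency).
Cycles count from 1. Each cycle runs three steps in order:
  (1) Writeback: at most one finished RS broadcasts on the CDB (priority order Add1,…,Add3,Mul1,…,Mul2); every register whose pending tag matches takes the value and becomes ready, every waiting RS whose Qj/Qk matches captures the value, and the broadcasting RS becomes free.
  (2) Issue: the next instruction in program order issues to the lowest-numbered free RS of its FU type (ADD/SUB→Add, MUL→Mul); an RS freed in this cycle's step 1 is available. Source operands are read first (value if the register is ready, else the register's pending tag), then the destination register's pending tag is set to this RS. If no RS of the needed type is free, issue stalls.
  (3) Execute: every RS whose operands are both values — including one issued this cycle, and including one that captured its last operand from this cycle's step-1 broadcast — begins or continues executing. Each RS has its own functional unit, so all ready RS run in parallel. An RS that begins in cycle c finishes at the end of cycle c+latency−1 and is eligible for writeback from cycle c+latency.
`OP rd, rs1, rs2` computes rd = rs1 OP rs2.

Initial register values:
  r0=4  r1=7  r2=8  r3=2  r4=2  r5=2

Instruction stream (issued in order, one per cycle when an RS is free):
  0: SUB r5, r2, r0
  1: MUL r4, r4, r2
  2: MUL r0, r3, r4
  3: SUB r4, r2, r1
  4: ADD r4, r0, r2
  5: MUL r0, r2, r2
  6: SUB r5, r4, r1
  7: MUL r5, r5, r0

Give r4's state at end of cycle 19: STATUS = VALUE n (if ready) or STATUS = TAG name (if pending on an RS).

  c1: issue SUB r5<-Add1  regs: r0:4,r1:7,r2:8,r3:2,r4:2,r5:Add1
  c2: issue MUL r4<-Mul1  regs: r0:4,r1:7,r2:8,r3:2,r4:Mul1,r5:Add1
  c3: CDB Add1=4; issue MUL r0<-Mul2  regs: r0:Mul2,r1:7,r2:8,r3:2,r4:Mul1,r5:4
  c4: issue SUB r4<-Add1  regs: r0:Mul2,r1:7,r2:8,r3:2,r4:Add1,r5:4
  c5: issue ADD r4<-Add2  regs: r0:Mul2,r1:7,r2:8,r3:2,r4:Add2,r5:4
  c6: CDB Add1=1; stall  regs: r0:Mul2,r1:7,r2:8,r3:2,r4:Add2,r5:4
  c7: CDB Mul1=16; issue MUL r0<-Mul1  regs: r0:Mul1,r1:7,r2:8,r3:2,r4:Add2,r5:4
  c8: issue SUB r5<-Add1  regs: r0:Mul1,r1:7,r2:8,r3:2,r4:Add2,r5:Add1
  c9: stall  regs: r0:Mul1,r1:7,r2:8,r3:2,r4:Add2,r5:Add1
  c10: stall  regs: r0:Mul1,r1:7,r2:8,r3:2,r4:Add2,r5:Add1
  c11: stall  regs: r0:Mul1,r1:7,r2:8,r3:2,r4:Add2,r5:Add1
  c12: CDB Mul1=64; issue MUL r5<-Mul1  regs: r0:64,r1:7,r2:8,r3:2,r4:Add2,r5:Mul1
  c13: CDB Mul2=32  regs: r0:64,r1:7,r2:8,r3:2,r4:Add2,r5:Mul1
  c14: -  regs: r0:64,r1:7,r2:8,r3:2,r4:Add2,r5:Mul1
  c15: CDB Add2=40  regs: r0:64,r1:7,r2:8,r3:2,r4:40,r5:Mul1
  c16: -  regs: r0:64,r1:7,r2:8,r3:2,r4:40,r5:Mul1
  c17: CDB Add1=33  regs: r0:64,r1:7,r2:8,r3:2,r4:40,r5:Mul1
  c18: -  regs: r0:64,r1:7,r2:8,r3:2,r4:40,r5:Mul1
  c19: -  regs: r0:64,r1:7,r2:8,r3:2,r4:40,r5:Mul1

STATUS = VALUE 40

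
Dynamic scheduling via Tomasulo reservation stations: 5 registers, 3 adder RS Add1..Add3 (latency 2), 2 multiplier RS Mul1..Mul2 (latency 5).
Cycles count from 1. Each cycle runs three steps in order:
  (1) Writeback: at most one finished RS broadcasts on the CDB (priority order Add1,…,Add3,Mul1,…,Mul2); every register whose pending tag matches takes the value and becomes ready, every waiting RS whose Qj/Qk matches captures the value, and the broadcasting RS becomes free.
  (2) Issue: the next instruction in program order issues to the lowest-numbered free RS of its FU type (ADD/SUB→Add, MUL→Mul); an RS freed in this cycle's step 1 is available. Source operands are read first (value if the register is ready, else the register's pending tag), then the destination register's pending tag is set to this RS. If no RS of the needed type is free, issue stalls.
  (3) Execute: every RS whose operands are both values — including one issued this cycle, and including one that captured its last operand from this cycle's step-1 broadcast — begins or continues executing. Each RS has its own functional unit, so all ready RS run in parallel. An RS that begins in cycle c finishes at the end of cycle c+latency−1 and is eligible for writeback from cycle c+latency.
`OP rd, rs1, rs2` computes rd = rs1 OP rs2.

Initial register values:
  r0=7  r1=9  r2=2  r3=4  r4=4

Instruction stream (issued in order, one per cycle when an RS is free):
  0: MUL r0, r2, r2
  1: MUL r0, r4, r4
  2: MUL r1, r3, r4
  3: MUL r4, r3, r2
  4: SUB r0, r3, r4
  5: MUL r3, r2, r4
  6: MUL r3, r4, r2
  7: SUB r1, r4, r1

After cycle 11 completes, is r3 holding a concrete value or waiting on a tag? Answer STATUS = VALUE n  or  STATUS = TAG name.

STATUS = TAG Mul1

c1: issue MUL r0<-Mul1 | r0:Mul1,r1:9,r2:2,r3:4,r4:4
c2: issue MUL r0<-Mul2 | r0:Mul2,r1:9,r2:2,r3:4,r4:4
c3: stall | r0:Mul2,r1:9,r2:2,r3:4,r4:4
c4: stall | r0:Mul2,r1:9,r2:2,r3:4,r4:4
c5: stall | r0:Mul2,r1:9,r2:2,r3:4,r4:4
c6: CDB Mul1=4; issue MUL r1<-Mul1 | r0:Mul2,r1:Mul1,r2:2,r3:4,r4:4
c7: CDB Mul2=16; issue MUL r4<-Mul2 | r0:16,r1:Mul1,r2:2,r3:4,r4:Mul2
c8: issue SUB r0<-Add1 | r0:Add1,r1:Mul1,r2:2,r3:4,r4:Mul2
c9: stall | r0:Add1,r1:Mul1,r2:2,r3:4,r4:Mul2
c10: stall | r0:Add1,r1:Mul1,r2:2,r3:4,r4:Mul2
c11: CDB Mul1=16; issue MUL r3<-Mul1 | r0:Add1,r1:16,r2:2,r3:Mul1,r4:Mul2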